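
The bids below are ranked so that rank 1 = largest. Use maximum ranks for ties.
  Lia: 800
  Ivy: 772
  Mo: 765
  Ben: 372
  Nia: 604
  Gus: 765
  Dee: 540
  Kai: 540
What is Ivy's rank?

2

Sorted (descending): 800, 772, 765, 765, 604, 540, 540, 372
The 2 values of 765 occupy positions 3–4 → each gets rank 4.
The 2 values of 540 occupy positions 6–7 → each gets rank 7.
Ivy has value 772 → rank 2.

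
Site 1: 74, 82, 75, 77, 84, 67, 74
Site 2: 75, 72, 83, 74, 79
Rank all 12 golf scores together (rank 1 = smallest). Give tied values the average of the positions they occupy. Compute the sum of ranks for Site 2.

32.5

Sorted (ascending): 67, 72, 74, 74, 74, 75, 75, 77, 79, 82, 83, 84
The 3 values of 74 occupy positions 3–5 → average rank 4.
The 2 values of 75 occupy positions 6–7 → average rank (6+7)/2 = 6.5.
Site 2 values → pooled ranks: 75→6.5, 72→2, 83→11, 74→4, 79→9
Rank sum = 6.5 + 2 + 11 + 4 + 9 = 32.5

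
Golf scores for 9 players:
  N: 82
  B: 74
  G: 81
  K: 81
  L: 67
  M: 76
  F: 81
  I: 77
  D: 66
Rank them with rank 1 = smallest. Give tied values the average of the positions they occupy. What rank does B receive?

Sorted (ascending): 66, 67, 74, 76, 77, 81, 81, 81, 82
The 3 values of 81 occupy positions 6–8 → average rank 7.
B has value 74 → rank 3.

3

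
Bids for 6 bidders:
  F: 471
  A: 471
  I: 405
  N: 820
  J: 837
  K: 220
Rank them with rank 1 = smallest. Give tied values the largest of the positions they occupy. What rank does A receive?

4

Sorted (ascending): 220, 405, 471, 471, 820, 837
The 2 values of 471 occupy positions 3–4 → each gets rank 4.
A has value 471 → rank 4.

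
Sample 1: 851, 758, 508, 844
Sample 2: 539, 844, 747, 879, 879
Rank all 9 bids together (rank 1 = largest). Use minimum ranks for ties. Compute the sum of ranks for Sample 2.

Sorted (descending): 879, 879, 851, 844, 844, 758, 747, 539, 508
The 2 values of 879 occupy positions 1–2 → each gets rank 1.
The 2 values of 844 occupy positions 4–5 → each gets rank 4.
Sample 2 values → pooled ranks: 539→8, 844→4, 747→7, 879→1, 879→1
Rank sum = 8 + 4 + 7 + 1 + 1 = 21

21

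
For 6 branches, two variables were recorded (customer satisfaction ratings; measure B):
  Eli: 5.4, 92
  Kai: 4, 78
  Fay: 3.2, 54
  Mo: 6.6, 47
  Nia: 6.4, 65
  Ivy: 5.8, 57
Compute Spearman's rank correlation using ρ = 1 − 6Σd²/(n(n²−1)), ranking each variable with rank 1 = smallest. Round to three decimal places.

-0.314

Ranks of variable 1: 3, 2, 1, 6, 5, 4
Ranks of variable 2: 6, 5, 2, 1, 4, 3
d = r₁ − r₂: -3, -3, -1, 5, 1, 1
d²: 9, 9, 1, 25, 1, 1; Σd² = 46
ρ = 1 − 6·46/(6·35) = 1 − 276/210 = -0.314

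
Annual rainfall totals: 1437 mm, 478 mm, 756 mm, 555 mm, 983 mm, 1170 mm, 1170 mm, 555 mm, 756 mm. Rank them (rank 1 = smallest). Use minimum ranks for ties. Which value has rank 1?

Sorted (ascending): 478, 555, 555, 756, 756, 983, 1170, 1170, 1437
The 2 values of 555 occupy positions 2–3 → each gets rank 2.
The 2 values of 756 occupy positions 4–5 → each gets rank 4.
The 2 values of 1170 occupy positions 7–8 → each gets rank 7.
Rank 1 → value 478.

478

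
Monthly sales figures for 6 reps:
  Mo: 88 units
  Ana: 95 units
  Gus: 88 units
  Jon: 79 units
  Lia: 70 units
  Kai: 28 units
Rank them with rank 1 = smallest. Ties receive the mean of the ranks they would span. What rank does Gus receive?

4.5

Sorted (ascending): 28, 70, 79, 88, 88, 95
The 2 values of 88 occupy positions 4–5 → average rank (4+5)/2 = 4.5.
Gus has value 88 units → rank 4.5.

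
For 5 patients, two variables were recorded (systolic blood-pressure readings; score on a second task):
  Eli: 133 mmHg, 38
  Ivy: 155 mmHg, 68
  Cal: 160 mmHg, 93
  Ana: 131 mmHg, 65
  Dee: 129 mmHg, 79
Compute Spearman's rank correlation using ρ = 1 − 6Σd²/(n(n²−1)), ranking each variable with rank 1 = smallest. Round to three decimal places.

0.300

Ranks of variable 1: 3, 4, 5, 2, 1
Ranks of variable 2: 1, 3, 5, 2, 4
d = r₁ − r₂: 2, 1, 0, 0, -3
d²: 4, 1, 0, 0, 9; Σd² = 14
ρ = 1 − 6·14/(5·24) = 1 − 84/120 = 0.300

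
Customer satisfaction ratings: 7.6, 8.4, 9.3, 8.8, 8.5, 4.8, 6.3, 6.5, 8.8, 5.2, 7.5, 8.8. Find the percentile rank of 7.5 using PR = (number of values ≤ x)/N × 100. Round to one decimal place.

41.7

N = 12.
Strictly below 7.5: 4. Equal to 7.5: 1.
PR = 5/12 × 100 = 41.7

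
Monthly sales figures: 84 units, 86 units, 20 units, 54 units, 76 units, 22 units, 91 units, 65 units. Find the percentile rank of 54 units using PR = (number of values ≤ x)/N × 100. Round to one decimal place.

37.5

N = 8.
Strictly below 54: 2. Equal to 54: 1.
PR = 3/8 × 100 = 37.5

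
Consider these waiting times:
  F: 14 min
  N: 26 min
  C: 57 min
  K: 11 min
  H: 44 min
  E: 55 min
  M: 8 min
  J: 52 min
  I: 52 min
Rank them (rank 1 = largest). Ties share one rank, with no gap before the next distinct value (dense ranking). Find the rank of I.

Sorted (descending): 57, 55, 52, 52, 44, 26, 14, 11, 8
The 2 values of 52 share dense rank 3.
Remaining distinct values take the next consecutive integers.
I has value 52 min → rank 3.

3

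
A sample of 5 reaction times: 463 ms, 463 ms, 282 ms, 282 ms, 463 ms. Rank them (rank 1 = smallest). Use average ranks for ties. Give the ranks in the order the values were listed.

Sorted (ascending): 282, 282, 463, 463, 463
The 2 values of 282 occupy positions 1–2 → average rank (1+2)/2 = 1.5.
The 3 values of 463 occupy positions 3–5 → average rank 4.

4, 4, 1.5, 1.5, 4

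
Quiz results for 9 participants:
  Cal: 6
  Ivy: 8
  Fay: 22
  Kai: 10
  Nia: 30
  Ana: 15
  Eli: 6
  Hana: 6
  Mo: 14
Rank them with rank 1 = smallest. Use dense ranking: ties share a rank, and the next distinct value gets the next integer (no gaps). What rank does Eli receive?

1

Sorted (ascending): 6, 6, 6, 8, 10, 14, 15, 22, 30
The 3 values of 6 share dense rank 1.
Remaining distinct values take the next consecutive integers.
Eli has value 6 → rank 1.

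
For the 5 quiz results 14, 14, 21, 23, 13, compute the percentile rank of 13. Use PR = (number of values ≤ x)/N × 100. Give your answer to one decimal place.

N = 5.
Strictly below 13: 0. Equal to 13: 1.
PR = 1/5 × 100 = 20.0

20.0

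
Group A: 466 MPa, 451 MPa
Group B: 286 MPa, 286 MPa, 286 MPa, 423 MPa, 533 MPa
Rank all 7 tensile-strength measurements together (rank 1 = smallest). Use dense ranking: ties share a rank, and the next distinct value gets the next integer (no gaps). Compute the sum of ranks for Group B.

Sorted (ascending): 286, 286, 286, 423, 451, 466, 533
The 3 values of 286 share dense rank 1.
Remaining distinct values take the next consecutive integers.
Group B values → pooled ranks: 286→1, 286→1, 286→1, 423→2, 533→5
Rank sum = 1 + 1 + 1 + 2 + 5 = 10

10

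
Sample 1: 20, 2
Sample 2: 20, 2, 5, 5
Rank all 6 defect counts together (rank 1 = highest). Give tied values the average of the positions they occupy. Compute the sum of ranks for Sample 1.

7

Sorted (descending): 20, 20, 5, 5, 2, 2
The 2 values of 20 occupy positions 1–2 → average rank (1+2)/2 = 1.5.
The 2 values of 5 occupy positions 3–4 → average rank (3+4)/2 = 3.5.
The 2 values of 2 occupy positions 5–6 → average rank (5+6)/2 = 5.5.
Sample 1 values → pooled ranks: 20→1.5, 2→5.5
Rank sum = 1.5 + 5.5 = 7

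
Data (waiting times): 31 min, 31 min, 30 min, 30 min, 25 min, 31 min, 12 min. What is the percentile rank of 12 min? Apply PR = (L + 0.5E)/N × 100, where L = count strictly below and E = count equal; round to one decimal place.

N = 7.
Strictly below 12: 0. Equal to 12: 1.
PR = (0 + 0.5·1)/7 × 100 = 7.1

7.1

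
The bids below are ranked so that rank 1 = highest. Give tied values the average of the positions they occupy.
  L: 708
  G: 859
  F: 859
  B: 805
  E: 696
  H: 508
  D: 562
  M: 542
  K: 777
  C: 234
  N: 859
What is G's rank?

2

Sorted (descending): 859, 859, 859, 805, 777, 708, 696, 562, 542, 508, 234
The 3 values of 859 occupy positions 1–3 → average rank 2.
G has value 859 → rank 2.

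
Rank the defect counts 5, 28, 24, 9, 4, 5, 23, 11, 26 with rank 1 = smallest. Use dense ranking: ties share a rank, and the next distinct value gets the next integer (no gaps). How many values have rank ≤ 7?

8

Sorted (ascending): 4, 5, 5, 9, 11, 23, 24, 26, 28
The 2 values of 5 share dense rank 2.
Remaining distinct values take the next consecutive integers.
Ranks ≤ 7: {1, 2, 2, 3, 4, 5, 6, 7} → 8 values.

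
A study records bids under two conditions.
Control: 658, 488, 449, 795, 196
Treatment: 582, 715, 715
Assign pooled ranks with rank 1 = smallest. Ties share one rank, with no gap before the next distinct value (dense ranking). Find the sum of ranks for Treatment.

Sorted (ascending): 196, 449, 488, 582, 658, 715, 715, 795
The 2 values of 715 share dense rank 6.
Remaining distinct values take the next consecutive integers.
Treatment values → pooled ranks: 582→4, 715→6, 715→6
Rank sum = 4 + 6 + 6 = 16

16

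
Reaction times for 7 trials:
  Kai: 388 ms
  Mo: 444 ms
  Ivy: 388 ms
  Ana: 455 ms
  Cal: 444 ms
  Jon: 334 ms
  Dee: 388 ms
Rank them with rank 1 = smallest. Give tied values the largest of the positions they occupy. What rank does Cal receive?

Sorted (ascending): 334, 388, 388, 388, 444, 444, 455
The 3 values of 388 occupy positions 2–4 → each gets rank 4.
The 2 values of 444 occupy positions 5–6 → each gets rank 6.
Cal has value 444 ms → rank 6.

6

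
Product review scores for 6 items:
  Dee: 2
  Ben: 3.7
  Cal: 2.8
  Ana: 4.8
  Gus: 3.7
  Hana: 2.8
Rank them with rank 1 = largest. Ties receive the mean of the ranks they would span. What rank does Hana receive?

Sorted (descending): 4.8, 3.7, 3.7, 2.8, 2.8, 2
The 2 values of 3.7 occupy positions 2–3 → average rank (2+3)/2 = 2.5.
The 2 values of 2.8 occupy positions 4–5 → average rank (4+5)/2 = 4.5.
Hana has value 2.8 → rank 4.5.

4.5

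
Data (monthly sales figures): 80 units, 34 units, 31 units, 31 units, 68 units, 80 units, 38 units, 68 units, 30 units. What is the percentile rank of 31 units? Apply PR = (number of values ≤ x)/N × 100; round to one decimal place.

N = 9.
Strictly below 31: 1. Equal to 31: 2.
PR = 3/9 × 100 = 33.3

33.3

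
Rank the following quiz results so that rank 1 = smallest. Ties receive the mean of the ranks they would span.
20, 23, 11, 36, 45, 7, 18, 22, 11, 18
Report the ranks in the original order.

6, 8, 2.5, 9, 10, 1, 4.5, 7, 2.5, 4.5

Sorted (ascending): 7, 11, 11, 18, 18, 20, 22, 23, 36, 45
The 2 values of 11 occupy positions 2–3 → average rank (2+3)/2 = 2.5.
The 2 values of 18 occupy positions 4–5 → average rank (4+5)/2 = 4.5.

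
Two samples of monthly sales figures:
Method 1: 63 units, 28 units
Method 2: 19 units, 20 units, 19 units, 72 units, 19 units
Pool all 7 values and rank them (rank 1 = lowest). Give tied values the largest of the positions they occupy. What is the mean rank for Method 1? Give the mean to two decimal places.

Sorted (ascending): 19, 19, 19, 20, 28, 63, 72
The 3 values of 19 occupy positions 1–3 → each gets rank 3.
Method 1 values → pooled ranks: 63→6, 28→5
Mean rank = (6 + 5) / 2 = 5.50

5.50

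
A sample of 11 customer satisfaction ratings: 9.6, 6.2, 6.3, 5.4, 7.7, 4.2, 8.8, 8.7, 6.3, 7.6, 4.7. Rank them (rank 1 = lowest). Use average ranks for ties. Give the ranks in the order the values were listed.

11, 4, 5.5, 3, 8, 1, 10, 9, 5.5, 7, 2

Sorted (ascending): 4.2, 4.7, 5.4, 6.2, 6.3, 6.3, 7.6, 7.7, 8.7, 8.8, 9.6
The 2 values of 6.3 occupy positions 5–6 → average rank (5+6)/2 = 5.5.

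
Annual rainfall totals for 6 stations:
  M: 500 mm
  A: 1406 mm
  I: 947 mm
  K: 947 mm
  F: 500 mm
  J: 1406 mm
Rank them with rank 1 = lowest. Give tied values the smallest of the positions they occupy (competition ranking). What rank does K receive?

Sorted (ascending): 500, 500, 947, 947, 1406, 1406
The 2 values of 500 occupy positions 1–2 → each gets rank 1.
The 2 values of 947 occupy positions 3–4 → each gets rank 3.
The 2 values of 1406 occupy positions 5–6 → each gets rank 5.
K has value 947 mm → rank 3.

3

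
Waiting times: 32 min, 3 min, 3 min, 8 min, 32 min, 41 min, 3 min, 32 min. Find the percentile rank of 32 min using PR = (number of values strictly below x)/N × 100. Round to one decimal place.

50.0

N = 8.
Strictly below 32: 4. Equal to 32: 3.
PR = 4/8 × 100 = 50.0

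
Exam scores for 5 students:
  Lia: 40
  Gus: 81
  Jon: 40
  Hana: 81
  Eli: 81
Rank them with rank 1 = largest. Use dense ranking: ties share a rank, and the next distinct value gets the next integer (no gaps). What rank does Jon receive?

2

Sorted (descending): 81, 81, 81, 40, 40
The 3 values of 81 share dense rank 1.
The 2 values of 40 share dense rank 2.
Jon has value 40 → rank 2.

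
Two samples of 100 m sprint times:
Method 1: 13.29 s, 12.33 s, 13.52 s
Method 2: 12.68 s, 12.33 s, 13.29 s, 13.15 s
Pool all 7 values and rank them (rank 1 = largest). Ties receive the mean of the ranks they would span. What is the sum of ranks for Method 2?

18

Sorted (descending): 13.52, 13.29, 13.29, 13.15, 12.68, 12.33, 12.33
The 2 values of 13.29 occupy positions 2–3 → average rank (2+3)/2 = 2.5.
The 2 values of 12.33 occupy positions 6–7 → average rank (6+7)/2 = 6.5.
Method 2 values → pooled ranks: 12.68→5, 12.33→6.5, 13.29→2.5, 13.15→4
Rank sum = 5 + 6.5 + 2.5 + 4 = 18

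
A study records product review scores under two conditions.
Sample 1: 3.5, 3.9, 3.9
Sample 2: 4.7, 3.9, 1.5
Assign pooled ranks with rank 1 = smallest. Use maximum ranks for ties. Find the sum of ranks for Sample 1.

12

Sorted (ascending): 1.5, 3.5, 3.9, 3.9, 3.9, 4.7
The 3 values of 3.9 occupy positions 3–5 → each gets rank 5.
Sample 1 values → pooled ranks: 3.5→2, 3.9→5, 3.9→5
Rank sum = 2 + 5 + 5 = 12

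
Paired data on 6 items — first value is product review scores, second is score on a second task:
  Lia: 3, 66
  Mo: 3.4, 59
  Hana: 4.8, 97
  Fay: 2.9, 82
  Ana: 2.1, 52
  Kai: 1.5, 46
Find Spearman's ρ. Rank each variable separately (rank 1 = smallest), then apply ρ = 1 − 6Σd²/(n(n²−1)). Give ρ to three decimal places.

Ranks of variable 1: 4, 5, 6, 3, 2, 1
Ranks of variable 2: 4, 3, 6, 5, 2, 1
d = r₁ − r₂: 0, 2, 0, -2, 0, 0
d²: 0, 4, 0, 4, 0, 0; Σd² = 8
ρ = 1 − 6·8/(6·35) = 1 − 48/210 = 0.771

0.771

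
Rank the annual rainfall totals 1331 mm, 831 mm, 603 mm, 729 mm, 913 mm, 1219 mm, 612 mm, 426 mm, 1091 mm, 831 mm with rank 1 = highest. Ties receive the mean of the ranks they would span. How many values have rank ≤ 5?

4

Sorted (descending): 1331, 1219, 1091, 913, 831, 831, 729, 612, 603, 426
The 2 values of 831 occupy positions 5–6 → average rank (5+6)/2 = 5.5.
Ranks ≤ 5: {1, 2, 3, 4} → 4 values.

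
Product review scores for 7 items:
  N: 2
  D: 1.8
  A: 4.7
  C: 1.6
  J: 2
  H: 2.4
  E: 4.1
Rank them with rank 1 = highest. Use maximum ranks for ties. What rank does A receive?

Sorted (descending): 4.7, 4.1, 2.4, 2, 2, 1.8, 1.6
The 2 values of 2 occupy positions 4–5 → each gets rank 5.
A has value 4.7 → rank 1.

1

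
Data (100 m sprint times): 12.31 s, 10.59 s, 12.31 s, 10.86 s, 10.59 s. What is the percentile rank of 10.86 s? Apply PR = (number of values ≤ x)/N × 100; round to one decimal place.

60.0

N = 5.
Strictly below 10.86: 2. Equal to 10.86: 1.
PR = 3/5 × 100 = 60.0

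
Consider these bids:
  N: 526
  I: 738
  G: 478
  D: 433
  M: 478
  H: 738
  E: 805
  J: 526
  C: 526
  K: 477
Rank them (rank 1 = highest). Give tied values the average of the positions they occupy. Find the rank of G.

7.5

Sorted (descending): 805, 738, 738, 526, 526, 526, 478, 478, 477, 433
The 2 values of 738 occupy positions 2–3 → average rank (2+3)/2 = 2.5.
The 3 values of 526 occupy positions 4–6 → average rank 5.
The 2 values of 478 occupy positions 7–8 → average rank (7+8)/2 = 7.5.
G has value 478 → rank 7.5.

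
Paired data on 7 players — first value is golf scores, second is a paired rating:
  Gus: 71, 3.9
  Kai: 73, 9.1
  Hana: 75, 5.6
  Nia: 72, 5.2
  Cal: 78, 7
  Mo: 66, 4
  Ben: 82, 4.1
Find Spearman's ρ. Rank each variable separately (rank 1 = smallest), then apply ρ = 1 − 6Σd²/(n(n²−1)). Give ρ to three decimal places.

0.500

Ranks of variable 1: 2, 4, 5, 3, 6, 1, 7
Ranks of variable 2: 1, 7, 5, 4, 6, 2, 3
d = r₁ − r₂: 1, -3, 0, -1, 0, -1, 4
d²: 1, 9, 0, 1, 0, 1, 16; Σd² = 28
ρ = 1 − 6·28/(7·48) = 1 − 168/336 = 0.500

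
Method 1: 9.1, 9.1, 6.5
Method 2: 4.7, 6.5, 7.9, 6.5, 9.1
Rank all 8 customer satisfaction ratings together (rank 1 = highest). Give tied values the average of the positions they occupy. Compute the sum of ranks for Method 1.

Sorted (descending): 9.1, 9.1, 9.1, 7.9, 6.5, 6.5, 6.5, 4.7
The 3 values of 9.1 occupy positions 1–3 → average rank 2.
The 3 values of 6.5 occupy positions 5–7 → average rank 6.
Method 1 values → pooled ranks: 9.1→2, 9.1→2, 6.5→6
Rank sum = 2 + 2 + 6 = 10

10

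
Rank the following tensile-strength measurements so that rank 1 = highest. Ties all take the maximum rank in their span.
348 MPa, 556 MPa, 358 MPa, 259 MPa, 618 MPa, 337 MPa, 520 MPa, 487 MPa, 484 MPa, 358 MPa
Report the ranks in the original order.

8, 2, 7, 10, 1, 9, 3, 4, 5, 7

Sorted (descending): 618, 556, 520, 487, 484, 358, 358, 348, 337, 259
The 2 values of 358 occupy positions 6–7 → each gets rank 7.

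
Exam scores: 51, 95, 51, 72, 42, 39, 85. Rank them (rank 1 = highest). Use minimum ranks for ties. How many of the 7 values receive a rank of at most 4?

5

Sorted (descending): 95, 85, 72, 51, 51, 42, 39
The 2 values of 51 occupy positions 4–5 → each gets rank 4.
Ranks ≤ 4: {1, 2, 3, 4, 4} → 5 values.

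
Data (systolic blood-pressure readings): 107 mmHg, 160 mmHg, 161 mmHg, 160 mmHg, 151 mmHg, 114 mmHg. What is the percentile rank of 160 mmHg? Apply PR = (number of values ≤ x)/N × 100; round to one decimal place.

83.3

N = 6.
Strictly below 160: 3. Equal to 160: 2.
PR = 5/6 × 100 = 83.3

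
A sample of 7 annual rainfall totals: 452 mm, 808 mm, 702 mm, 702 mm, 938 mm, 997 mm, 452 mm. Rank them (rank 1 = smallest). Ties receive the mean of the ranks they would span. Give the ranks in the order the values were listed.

1.5, 5, 3.5, 3.5, 6, 7, 1.5

Sorted (ascending): 452, 452, 702, 702, 808, 938, 997
The 2 values of 452 occupy positions 1–2 → average rank (1+2)/2 = 1.5.
The 2 values of 702 occupy positions 3–4 → average rank (3+4)/2 = 3.5.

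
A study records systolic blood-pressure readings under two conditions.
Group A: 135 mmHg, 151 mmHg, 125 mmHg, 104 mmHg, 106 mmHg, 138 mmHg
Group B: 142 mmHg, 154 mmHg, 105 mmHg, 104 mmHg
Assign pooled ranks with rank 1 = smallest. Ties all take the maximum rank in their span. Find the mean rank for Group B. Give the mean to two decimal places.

5.75

Sorted (ascending): 104, 104, 105, 106, 125, 135, 138, 142, 151, 154
The 2 values of 104 occupy positions 1–2 → each gets rank 2.
Group B values → pooled ranks: 142→8, 154→10, 105→3, 104→2
Mean rank = (8 + 10 + 3 + 2) / 4 = 5.75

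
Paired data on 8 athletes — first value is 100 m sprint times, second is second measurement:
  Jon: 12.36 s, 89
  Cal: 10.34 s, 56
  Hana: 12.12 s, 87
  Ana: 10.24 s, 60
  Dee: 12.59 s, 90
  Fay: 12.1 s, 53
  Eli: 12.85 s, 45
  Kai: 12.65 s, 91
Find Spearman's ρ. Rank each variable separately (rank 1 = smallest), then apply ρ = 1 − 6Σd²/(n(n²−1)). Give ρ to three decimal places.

Ranks of variable 1: 5, 2, 4, 1, 6, 3, 8, 7
Ranks of variable 2: 6, 3, 5, 4, 7, 2, 1, 8
d = r₁ − r₂: -1, -1, -1, -3, -1, 1, 7, -1
d²: 1, 1, 1, 9, 1, 1, 49, 1; Σd² = 64
ρ = 1 − 6·64/(8·63) = 1 − 384/504 = 0.238

0.238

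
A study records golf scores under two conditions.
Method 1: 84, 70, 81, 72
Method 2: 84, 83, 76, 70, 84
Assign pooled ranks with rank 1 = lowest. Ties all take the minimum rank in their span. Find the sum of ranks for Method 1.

16

Sorted (ascending): 70, 70, 72, 76, 81, 83, 84, 84, 84
The 2 values of 70 occupy positions 1–2 → each gets rank 1.
The 3 values of 84 occupy positions 7–9 → each gets rank 7.
Method 1 values → pooled ranks: 84→7, 70→1, 81→5, 72→3
Rank sum = 7 + 1 + 5 + 3 = 16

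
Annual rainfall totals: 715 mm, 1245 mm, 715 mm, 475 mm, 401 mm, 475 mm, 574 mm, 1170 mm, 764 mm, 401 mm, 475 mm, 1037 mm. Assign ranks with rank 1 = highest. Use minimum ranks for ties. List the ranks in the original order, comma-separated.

Sorted (descending): 1245, 1170, 1037, 764, 715, 715, 574, 475, 475, 475, 401, 401
The 2 values of 715 occupy positions 5–6 → each gets rank 5.
The 3 values of 475 occupy positions 8–10 → each gets rank 8.
The 2 values of 401 occupy positions 11–12 → each gets rank 11.

5, 1, 5, 8, 11, 8, 7, 2, 4, 11, 8, 3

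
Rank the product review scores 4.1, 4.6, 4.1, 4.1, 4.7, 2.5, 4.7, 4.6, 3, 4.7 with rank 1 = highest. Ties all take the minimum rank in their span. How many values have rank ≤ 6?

Sorted (descending): 4.7, 4.7, 4.7, 4.6, 4.6, 4.1, 4.1, 4.1, 3, 2.5
The 3 values of 4.7 occupy positions 1–3 → each gets rank 1.
The 2 values of 4.6 occupy positions 4–5 → each gets rank 4.
The 3 values of 4.1 occupy positions 6–8 → each gets rank 6.
Ranks ≤ 6: {1, 1, 1, 4, 4, 6, 6, 6} → 8 values.

8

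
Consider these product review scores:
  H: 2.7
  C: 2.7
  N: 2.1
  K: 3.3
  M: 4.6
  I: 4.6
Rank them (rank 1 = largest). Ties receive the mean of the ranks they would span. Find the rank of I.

1.5

Sorted (descending): 4.6, 4.6, 3.3, 2.7, 2.7, 2.1
The 2 values of 4.6 occupy positions 1–2 → average rank (1+2)/2 = 1.5.
The 2 values of 2.7 occupy positions 4–5 → average rank (4+5)/2 = 4.5.
I has value 4.6 → rank 1.5.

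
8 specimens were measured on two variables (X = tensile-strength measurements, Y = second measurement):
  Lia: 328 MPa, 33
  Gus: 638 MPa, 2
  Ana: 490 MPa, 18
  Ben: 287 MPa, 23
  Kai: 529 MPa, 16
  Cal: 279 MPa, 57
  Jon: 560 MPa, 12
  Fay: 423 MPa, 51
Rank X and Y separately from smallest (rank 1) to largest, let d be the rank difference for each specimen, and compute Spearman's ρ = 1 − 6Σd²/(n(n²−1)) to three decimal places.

-0.905

Ranks of variable 1: 3, 8, 5, 2, 6, 1, 7, 4
Ranks of variable 2: 6, 1, 4, 5, 3, 8, 2, 7
d = r₁ − r₂: -3, 7, 1, -3, 3, -7, 5, -3
d²: 9, 49, 1, 9, 9, 49, 25, 9; Σd² = 160
ρ = 1 − 6·160/(8·63) = 1 − 960/504 = -0.905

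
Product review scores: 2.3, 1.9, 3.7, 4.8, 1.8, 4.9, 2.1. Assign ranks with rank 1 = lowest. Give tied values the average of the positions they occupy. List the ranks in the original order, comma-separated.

4, 2, 5, 6, 1, 7, 3

Sorted (ascending): 1.8, 1.9, 2.1, 2.3, 3.7, 4.8, 4.9
No ties — each value takes its position as its rank.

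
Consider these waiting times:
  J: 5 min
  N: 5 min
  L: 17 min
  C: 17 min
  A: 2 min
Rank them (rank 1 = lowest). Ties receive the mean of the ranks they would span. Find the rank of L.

4.5

Sorted (ascending): 2, 5, 5, 17, 17
The 2 values of 5 occupy positions 2–3 → average rank (2+3)/2 = 2.5.
The 2 values of 17 occupy positions 4–5 → average rank (4+5)/2 = 4.5.
L has value 17 min → rank 4.5.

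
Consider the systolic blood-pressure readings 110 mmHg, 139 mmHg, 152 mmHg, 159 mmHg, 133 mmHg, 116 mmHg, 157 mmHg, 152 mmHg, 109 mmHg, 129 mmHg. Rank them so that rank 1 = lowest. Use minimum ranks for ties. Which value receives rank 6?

139

Sorted (ascending): 109, 110, 116, 129, 133, 139, 152, 152, 157, 159
The 2 values of 152 occupy positions 7–8 → each gets rank 7.
Rank 6 → value 139.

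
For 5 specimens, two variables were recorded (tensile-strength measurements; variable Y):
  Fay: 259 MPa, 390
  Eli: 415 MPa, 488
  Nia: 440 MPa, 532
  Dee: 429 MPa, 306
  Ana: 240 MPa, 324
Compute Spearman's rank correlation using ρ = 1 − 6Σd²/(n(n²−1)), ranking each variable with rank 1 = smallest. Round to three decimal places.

Ranks of variable 1: 2, 3, 5, 4, 1
Ranks of variable 2: 3, 4, 5, 1, 2
d = r₁ − r₂: -1, -1, 0, 3, -1
d²: 1, 1, 0, 9, 1; Σd² = 12
ρ = 1 − 6·12/(5·24) = 1 − 72/120 = 0.400

0.400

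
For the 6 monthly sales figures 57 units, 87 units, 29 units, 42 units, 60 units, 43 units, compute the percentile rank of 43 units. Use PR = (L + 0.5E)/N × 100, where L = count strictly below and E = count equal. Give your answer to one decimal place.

N = 6.
Strictly below 43: 2. Equal to 43: 1.
PR = (2 + 0.5·1)/6 × 100 = 41.7

41.7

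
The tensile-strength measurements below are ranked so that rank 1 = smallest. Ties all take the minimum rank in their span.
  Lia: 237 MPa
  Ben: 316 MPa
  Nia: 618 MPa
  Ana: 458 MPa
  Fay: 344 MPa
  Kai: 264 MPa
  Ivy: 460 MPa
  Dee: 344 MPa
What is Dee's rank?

4

Sorted (ascending): 237, 264, 316, 344, 344, 458, 460, 618
The 2 values of 344 occupy positions 4–5 → each gets rank 4.
Dee has value 344 MPa → rank 4.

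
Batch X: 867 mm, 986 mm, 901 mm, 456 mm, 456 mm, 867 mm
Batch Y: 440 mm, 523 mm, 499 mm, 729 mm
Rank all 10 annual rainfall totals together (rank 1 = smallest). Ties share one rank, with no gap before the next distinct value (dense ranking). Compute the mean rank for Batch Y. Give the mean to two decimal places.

Sorted (ascending): 440, 456, 456, 499, 523, 729, 867, 867, 901, 986
The 2 values of 456 share dense rank 2.
The 2 values of 867 share dense rank 6.
Remaining distinct values take the next consecutive integers.
Batch Y values → pooled ranks: 440→1, 523→4, 499→3, 729→5
Mean rank = (1 + 4 + 3 + 5) / 4 = 3.25

3.25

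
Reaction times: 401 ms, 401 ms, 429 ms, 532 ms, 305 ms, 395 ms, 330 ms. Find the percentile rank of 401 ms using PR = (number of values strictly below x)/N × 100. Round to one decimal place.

42.9

N = 7.
Strictly below 401: 3. Equal to 401: 2.
PR = 3/7 × 100 = 42.9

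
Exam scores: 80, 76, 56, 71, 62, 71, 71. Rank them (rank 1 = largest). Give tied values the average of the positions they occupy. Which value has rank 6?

62

Sorted (descending): 80, 76, 71, 71, 71, 62, 56
The 3 values of 71 occupy positions 3–5 → average rank 4.
Rank 6 → value 62.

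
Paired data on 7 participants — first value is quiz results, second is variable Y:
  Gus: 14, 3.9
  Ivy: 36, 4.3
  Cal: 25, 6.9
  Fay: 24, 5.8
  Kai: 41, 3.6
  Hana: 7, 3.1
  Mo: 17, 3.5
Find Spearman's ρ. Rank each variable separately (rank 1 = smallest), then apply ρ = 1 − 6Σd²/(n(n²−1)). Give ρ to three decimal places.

0.464

Ranks of variable 1: 2, 6, 5, 4, 7, 1, 3
Ranks of variable 2: 4, 5, 7, 6, 3, 1, 2
d = r₁ − r₂: -2, 1, -2, -2, 4, 0, 1
d²: 4, 1, 4, 4, 16, 0, 1; Σd² = 30
ρ = 1 − 6·30/(7·48) = 1 − 180/336 = 0.464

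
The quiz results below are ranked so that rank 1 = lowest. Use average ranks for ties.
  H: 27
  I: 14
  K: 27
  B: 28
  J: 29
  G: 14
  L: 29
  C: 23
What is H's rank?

4.5

Sorted (ascending): 14, 14, 23, 27, 27, 28, 29, 29
The 2 values of 14 occupy positions 1–2 → average rank (1+2)/2 = 1.5.
The 2 values of 27 occupy positions 4–5 → average rank (4+5)/2 = 4.5.
The 2 values of 29 occupy positions 7–8 → average rank (7+8)/2 = 7.5.
H has value 27 → rank 4.5.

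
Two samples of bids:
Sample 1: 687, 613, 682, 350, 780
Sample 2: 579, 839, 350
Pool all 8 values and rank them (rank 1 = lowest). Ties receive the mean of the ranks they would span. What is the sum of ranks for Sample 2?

Sorted (ascending): 350, 350, 579, 613, 682, 687, 780, 839
The 2 values of 350 occupy positions 1–2 → average rank (1+2)/2 = 1.5.
Sample 2 values → pooled ranks: 579→3, 839→8, 350→1.5
Rank sum = 3 + 8 + 1.5 = 12.5

12.5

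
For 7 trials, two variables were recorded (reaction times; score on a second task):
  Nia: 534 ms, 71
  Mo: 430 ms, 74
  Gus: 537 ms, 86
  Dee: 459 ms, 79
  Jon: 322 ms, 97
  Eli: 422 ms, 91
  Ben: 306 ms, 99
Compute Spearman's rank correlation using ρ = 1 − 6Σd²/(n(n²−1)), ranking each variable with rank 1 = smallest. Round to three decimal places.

Ranks of variable 1: 6, 4, 7, 5, 2, 3, 1
Ranks of variable 2: 1, 2, 4, 3, 6, 5, 7
d = r₁ − r₂: 5, 2, 3, 2, -4, -2, -6
d²: 25, 4, 9, 4, 16, 4, 36; Σd² = 98
ρ = 1 − 6·98/(7·48) = 1 − 588/336 = -0.750

-0.750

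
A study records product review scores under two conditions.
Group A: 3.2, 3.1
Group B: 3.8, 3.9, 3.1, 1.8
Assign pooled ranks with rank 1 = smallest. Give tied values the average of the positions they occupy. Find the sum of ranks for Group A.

Sorted (ascending): 1.8, 3.1, 3.1, 3.2, 3.8, 3.9
The 2 values of 3.1 occupy positions 2–3 → average rank (2+3)/2 = 2.5.
Group A values → pooled ranks: 3.2→4, 3.1→2.5
Rank sum = 4 + 2.5 = 6.5

6.5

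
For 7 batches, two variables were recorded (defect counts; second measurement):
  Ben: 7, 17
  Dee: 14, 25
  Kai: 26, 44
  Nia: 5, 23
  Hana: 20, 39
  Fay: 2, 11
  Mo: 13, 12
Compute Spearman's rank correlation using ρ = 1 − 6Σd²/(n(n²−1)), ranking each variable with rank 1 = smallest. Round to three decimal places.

0.857

Ranks of variable 1: 3, 5, 7, 2, 6, 1, 4
Ranks of variable 2: 3, 5, 7, 4, 6, 1, 2
d = r₁ − r₂: 0, 0, 0, -2, 0, 0, 2
d²: 0, 0, 0, 4, 0, 0, 4; Σd² = 8
ρ = 1 − 6·8/(7·48) = 1 − 48/336 = 0.857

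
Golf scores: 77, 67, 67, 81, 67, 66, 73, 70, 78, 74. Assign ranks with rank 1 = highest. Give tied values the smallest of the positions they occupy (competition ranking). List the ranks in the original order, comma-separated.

3, 7, 7, 1, 7, 10, 5, 6, 2, 4

Sorted (descending): 81, 78, 77, 74, 73, 70, 67, 67, 67, 66
The 3 values of 67 occupy positions 7–9 → each gets rank 7.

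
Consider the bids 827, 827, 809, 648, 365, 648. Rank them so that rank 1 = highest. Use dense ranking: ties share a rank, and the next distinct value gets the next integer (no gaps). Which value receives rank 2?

Sorted (descending): 827, 827, 809, 648, 648, 365
The 2 values of 827 share dense rank 1.
The 2 values of 648 share dense rank 3.
Remaining distinct values take the next consecutive integers.
Rank 2 → value 809.

809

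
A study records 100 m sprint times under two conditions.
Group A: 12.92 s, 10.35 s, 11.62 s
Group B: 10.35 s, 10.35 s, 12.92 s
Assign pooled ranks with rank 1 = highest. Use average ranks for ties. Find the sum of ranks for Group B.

11.5

Sorted (descending): 12.92, 12.92, 11.62, 10.35, 10.35, 10.35
The 2 values of 12.92 occupy positions 1–2 → average rank (1+2)/2 = 1.5.
The 3 values of 10.35 occupy positions 4–6 → average rank 5.
Group B values → pooled ranks: 10.35→5, 10.35→5, 12.92→1.5
Rank sum = 5 + 5 + 1.5 = 11.5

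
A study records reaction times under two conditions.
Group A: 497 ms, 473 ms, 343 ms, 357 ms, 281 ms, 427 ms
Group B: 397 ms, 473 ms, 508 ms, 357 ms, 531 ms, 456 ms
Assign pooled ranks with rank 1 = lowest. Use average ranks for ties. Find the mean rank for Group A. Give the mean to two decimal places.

Sorted (ascending): 281, 343, 357, 357, 397, 427, 456, 473, 473, 497, 508, 531
The 2 values of 357 occupy positions 3–4 → average rank (3+4)/2 = 3.5.
The 2 values of 473 occupy positions 8–9 → average rank (8+9)/2 = 8.5.
Group A values → pooled ranks: 497→10, 473→8.5, 343→2, 357→3.5, 281→1, 427→6
Mean rank = (10 + 8.5 + 2 + 3.5 + 1 + 6) / 6 = 5.17

5.17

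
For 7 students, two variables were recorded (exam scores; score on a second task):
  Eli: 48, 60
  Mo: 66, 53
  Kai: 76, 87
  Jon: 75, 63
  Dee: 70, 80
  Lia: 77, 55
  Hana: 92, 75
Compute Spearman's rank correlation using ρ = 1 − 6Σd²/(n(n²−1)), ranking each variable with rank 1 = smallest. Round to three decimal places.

0.321

Ranks of variable 1: 1, 2, 5, 4, 3, 6, 7
Ranks of variable 2: 3, 1, 7, 4, 6, 2, 5
d = r₁ − r₂: -2, 1, -2, 0, -3, 4, 2
d²: 4, 1, 4, 0, 9, 16, 4; Σd² = 38
ρ = 1 − 6·38/(7·48) = 1 − 228/336 = 0.321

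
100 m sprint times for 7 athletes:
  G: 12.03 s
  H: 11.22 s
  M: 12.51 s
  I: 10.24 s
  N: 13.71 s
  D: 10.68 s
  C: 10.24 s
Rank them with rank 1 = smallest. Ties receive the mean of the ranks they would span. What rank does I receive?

1.5

Sorted (ascending): 10.24, 10.24, 10.68, 11.22, 12.03, 12.51, 13.71
The 2 values of 10.24 occupy positions 1–2 → average rank (1+2)/2 = 1.5.
I has value 10.24 s → rank 1.5.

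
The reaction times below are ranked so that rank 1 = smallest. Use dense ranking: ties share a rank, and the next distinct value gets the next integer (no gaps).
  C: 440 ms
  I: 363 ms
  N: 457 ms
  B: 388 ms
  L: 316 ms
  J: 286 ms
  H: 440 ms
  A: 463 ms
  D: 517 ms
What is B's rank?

Sorted (ascending): 286, 316, 363, 388, 440, 440, 457, 463, 517
The 2 values of 440 share dense rank 5.
Remaining distinct values take the next consecutive integers.
B has value 388 ms → rank 4.

4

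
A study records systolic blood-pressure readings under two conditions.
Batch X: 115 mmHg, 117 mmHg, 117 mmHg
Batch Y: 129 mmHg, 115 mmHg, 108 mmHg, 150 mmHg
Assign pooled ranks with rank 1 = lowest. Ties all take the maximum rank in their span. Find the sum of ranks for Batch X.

13

Sorted (ascending): 108, 115, 115, 117, 117, 129, 150
The 2 values of 115 occupy positions 2–3 → each gets rank 3.
The 2 values of 117 occupy positions 4–5 → each gets rank 5.
Batch X values → pooled ranks: 115→3, 117→5, 117→5
Rank sum = 3 + 5 + 5 = 13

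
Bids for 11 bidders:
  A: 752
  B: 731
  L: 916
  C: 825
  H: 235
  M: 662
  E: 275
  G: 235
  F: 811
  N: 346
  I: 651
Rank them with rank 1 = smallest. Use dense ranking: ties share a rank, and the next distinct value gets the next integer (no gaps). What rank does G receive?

Sorted (ascending): 235, 235, 275, 346, 651, 662, 731, 752, 811, 825, 916
The 2 values of 235 share dense rank 1.
Remaining distinct values take the next consecutive integers.
G has value 235 → rank 1.

1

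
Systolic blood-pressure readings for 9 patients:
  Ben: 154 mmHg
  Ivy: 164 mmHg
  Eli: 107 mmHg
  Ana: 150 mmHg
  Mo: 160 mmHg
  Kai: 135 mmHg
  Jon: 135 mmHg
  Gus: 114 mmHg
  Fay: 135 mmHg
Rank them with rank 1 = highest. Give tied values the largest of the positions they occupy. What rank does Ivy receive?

Sorted (descending): 164, 160, 154, 150, 135, 135, 135, 114, 107
The 3 values of 135 occupy positions 5–7 → each gets rank 7.
Ivy has value 164 mmHg → rank 1.

1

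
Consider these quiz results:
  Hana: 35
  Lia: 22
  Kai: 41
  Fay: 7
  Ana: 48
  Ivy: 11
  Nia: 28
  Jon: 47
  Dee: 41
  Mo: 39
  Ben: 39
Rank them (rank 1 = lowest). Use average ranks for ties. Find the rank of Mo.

6.5

Sorted (ascending): 7, 11, 22, 28, 35, 39, 39, 41, 41, 47, 48
The 2 values of 39 occupy positions 6–7 → average rank (6+7)/2 = 6.5.
The 2 values of 41 occupy positions 8–9 → average rank (8+9)/2 = 8.5.
Mo has value 39 → rank 6.5.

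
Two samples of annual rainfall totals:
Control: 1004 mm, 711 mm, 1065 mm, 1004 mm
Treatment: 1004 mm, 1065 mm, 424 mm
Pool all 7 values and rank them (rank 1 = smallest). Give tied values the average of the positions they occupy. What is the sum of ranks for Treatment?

Sorted (ascending): 424, 711, 1004, 1004, 1004, 1065, 1065
The 3 values of 1004 occupy positions 3–5 → average rank 4.
The 2 values of 1065 occupy positions 6–7 → average rank (6+7)/2 = 6.5.
Treatment values → pooled ranks: 1004→4, 1065→6.5, 424→1
Rank sum = 4 + 6.5 + 1 = 11.5

11.5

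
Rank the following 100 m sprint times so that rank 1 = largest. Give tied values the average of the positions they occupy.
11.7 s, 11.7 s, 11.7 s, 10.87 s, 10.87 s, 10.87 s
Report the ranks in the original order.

2, 2, 2, 5, 5, 5

Sorted (descending): 11.7, 11.7, 11.7, 10.87, 10.87, 10.87
The 3 values of 11.7 occupy positions 1–3 → average rank 2.
The 3 values of 10.87 occupy positions 4–6 → average rank 5.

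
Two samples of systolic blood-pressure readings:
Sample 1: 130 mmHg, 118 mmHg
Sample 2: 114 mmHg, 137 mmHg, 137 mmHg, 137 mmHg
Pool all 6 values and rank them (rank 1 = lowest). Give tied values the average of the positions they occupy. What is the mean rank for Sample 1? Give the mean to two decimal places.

2.50

Sorted (ascending): 114, 118, 130, 137, 137, 137
The 3 values of 137 occupy positions 4–6 → average rank 5.
Sample 1 values → pooled ranks: 130→3, 118→2
Mean rank = (3 + 2) / 2 = 2.50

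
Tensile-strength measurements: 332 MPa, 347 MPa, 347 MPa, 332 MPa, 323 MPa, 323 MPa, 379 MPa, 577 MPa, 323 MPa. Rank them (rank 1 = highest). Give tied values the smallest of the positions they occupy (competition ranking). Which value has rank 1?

577

Sorted (descending): 577, 379, 347, 347, 332, 332, 323, 323, 323
The 2 values of 347 occupy positions 3–4 → each gets rank 3.
The 2 values of 332 occupy positions 5–6 → each gets rank 5.
The 3 values of 323 occupy positions 7–9 → each gets rank 7.
Rank 1 → value 577.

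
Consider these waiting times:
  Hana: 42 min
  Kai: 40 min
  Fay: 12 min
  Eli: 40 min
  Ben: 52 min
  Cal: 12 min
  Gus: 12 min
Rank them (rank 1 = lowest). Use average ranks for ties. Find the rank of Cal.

2

Sorted (ascending): 12, 12, 12, 40, 40, 42, 52
The 3 values of 12 occupy positions 1–3 → average rank 2.
The 2 values of 40 occupy positions 4–5 → average rank (4+5)/2 = 4.5.
Cal has value 12 min → rank 2.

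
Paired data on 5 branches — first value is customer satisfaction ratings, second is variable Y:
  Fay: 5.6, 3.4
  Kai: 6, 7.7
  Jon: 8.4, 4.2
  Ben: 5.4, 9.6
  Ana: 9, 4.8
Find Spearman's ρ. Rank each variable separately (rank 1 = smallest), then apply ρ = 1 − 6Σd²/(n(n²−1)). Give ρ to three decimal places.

Ranks of variable 1: 2, 3, 4, 1, 5
Ranks of variable 2: 1, 4, 2, 5, 3
d = r₁ − r₂: 1, -1, 2, -4, 2
d²: 1, 1, 4, 16, 4; Σd² = 26
ρ = 1 − 6·26/(5·24) = 1 − 156/120 = -0.300

-0.300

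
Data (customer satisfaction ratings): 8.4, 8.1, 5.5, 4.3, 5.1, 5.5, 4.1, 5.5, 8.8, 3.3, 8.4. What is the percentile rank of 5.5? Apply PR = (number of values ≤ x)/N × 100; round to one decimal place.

N = 11.
Strictly below 5.5: 4. Equal to 5.5: 3.
PR = 7/11 × 100 = 63.6

63.6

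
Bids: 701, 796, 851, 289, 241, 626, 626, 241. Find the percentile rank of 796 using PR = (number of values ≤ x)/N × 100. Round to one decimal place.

87.5

N = 8.
Strictly below 796: 6. Equal to 796: 1.
PR = 7/8 × 100 = 87.5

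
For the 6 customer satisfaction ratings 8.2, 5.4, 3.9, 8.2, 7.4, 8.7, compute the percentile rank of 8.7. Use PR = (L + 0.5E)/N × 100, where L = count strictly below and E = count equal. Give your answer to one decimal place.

N = 6.
Strictly below 8.7: 5. Equal to 8.7: 1.
PR = (5 + 0.5·1)/6 × 100 = 91.7

91.7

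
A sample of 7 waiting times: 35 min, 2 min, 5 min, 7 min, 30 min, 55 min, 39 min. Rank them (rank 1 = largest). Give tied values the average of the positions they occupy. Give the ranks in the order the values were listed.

Sorted (descending): 55, 39, 35, 30, 7, 5, 2
No ties — each value takes its position as its rank.

3, 7, 6, 5, 4, 1, 2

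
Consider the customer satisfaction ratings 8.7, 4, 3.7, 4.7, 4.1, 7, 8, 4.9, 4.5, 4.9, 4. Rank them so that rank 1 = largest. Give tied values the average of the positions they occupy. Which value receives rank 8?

4.1

Sorted (descending): 8.7, 8, 7, 4.9, 4.9, 4.7, 4.5, 4.1, 4, 4, 3.7
The 2 values of 4.9 occupy positions 4–5 → average rank (4+5)/2 = 4.5.
The 2 values of 4 occupy positions 9–10 → average rank (9+10)/2 = 9.5.
Rank 8 → value 4.1.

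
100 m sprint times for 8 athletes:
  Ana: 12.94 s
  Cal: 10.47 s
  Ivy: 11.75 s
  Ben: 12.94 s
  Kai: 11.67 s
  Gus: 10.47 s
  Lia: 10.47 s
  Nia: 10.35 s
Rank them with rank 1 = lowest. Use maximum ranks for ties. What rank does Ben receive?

Sorted (ascending): 10.35, 10.47, 10.47, 10.47, 11.67, 11.75, 12.94, 12.94
The 3 values of 10.47 occupy positions 2–4 → each gets rank 4.
The 2 values of 12.94 occupy positions 7–8 → each gets rank 8.
Ben has value 12.94 s → rank 8.

8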